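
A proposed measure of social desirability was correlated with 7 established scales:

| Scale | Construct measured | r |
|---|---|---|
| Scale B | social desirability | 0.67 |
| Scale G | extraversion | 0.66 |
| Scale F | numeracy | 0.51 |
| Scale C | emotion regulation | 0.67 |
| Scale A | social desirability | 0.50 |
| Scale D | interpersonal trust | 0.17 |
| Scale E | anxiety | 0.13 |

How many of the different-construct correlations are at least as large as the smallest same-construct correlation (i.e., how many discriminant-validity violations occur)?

3

Convergent (same construct = social desirability): Scale B, Scale A.
Smallest convergent = 0.50. Discriminant values: 0.66, 0.51, 0.67, 0.17, 0.13; count ≥ 0.50 → 3.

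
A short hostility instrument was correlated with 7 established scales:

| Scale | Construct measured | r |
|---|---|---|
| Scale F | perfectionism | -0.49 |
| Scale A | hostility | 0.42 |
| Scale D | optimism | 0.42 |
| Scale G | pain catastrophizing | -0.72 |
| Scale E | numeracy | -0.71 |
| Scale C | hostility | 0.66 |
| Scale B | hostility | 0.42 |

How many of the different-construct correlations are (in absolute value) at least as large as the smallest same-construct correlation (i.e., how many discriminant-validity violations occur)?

Convergent (same construct = hostility): Scale A, Scale C, Scale B.
Smallest convergent = 0.42. Discriminant |r|: 0.49, 0.42, 0.72, 0.71; count ≥ 0.42 → 4.

4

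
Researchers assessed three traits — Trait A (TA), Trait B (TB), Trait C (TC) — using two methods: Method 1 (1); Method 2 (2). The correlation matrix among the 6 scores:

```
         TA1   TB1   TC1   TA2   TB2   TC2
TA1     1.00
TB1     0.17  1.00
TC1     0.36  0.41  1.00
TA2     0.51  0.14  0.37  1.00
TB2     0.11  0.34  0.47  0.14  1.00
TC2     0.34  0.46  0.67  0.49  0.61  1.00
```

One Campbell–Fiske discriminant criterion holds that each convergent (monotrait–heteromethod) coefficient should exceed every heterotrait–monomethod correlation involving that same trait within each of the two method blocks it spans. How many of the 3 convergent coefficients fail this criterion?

1

Checking each validity diagonal entry against its comparison values:
TA (methods 1·2): 0.51 vs {0.17, 0.14, 0.36, 0.49} → pass.
TB (methods 1·2): 0.34 vs {0.17, 0.14, 0.41, 0.61} → fail.
TC (methods 1·2): 0.67 vs {0.36, 0.49, 0.41, 0.61} → pass.
1 of 3 fail.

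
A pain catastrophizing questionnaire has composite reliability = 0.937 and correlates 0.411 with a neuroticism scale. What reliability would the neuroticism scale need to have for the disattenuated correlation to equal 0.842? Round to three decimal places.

0.254

r_true = r_obs / √(r_xx · r_yy) ⇒ 0.842 = 0.411 / √(0.937 · r_yy).
√(0.937 · r_yy) = 0.411 / 0.842 = 0.4881; 0.937 · r_yy = 0.2382; r_yy = 0.2382 / 0.937 ≈ 0.254.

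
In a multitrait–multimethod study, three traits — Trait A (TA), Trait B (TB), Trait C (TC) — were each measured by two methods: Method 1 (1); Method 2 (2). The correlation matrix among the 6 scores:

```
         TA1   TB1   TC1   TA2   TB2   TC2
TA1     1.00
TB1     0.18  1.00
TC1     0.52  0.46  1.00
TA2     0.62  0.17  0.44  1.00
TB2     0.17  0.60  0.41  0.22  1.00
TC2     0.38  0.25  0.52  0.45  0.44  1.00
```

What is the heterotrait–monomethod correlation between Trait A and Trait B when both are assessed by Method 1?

Different traits, same method: r(TA1, TB1) = 0.18.

0.18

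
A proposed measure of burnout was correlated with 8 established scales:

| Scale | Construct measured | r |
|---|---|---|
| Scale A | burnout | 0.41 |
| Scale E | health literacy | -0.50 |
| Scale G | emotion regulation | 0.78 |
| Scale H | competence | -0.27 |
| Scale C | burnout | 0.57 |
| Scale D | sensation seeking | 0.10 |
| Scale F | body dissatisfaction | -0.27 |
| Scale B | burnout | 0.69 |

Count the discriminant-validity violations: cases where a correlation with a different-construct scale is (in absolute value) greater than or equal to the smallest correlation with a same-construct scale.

Convergent (same construct = burnout): Scale A, Scale C, Scale B.
Smallest convergent = 0.41. Discriminant |r|: 0.50, 0.78, 0.27, 0.10, 0.27; count ≥ 0.41 → 2.

2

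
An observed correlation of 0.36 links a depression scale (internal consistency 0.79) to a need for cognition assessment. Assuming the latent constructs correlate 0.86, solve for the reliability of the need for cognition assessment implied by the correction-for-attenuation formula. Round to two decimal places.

0.22

r_true = r_obs / √(r_xx · r_yy) ⇒ 0.86 = 0.36 / √(0.79 · r_yy).
√(0.79 · r_yy) = 0.36 / 0.86 = 0.4186; 0.79 · r_yy = 0.1752; r_yy = 0.1752 / 0.79 ≈ 0.22.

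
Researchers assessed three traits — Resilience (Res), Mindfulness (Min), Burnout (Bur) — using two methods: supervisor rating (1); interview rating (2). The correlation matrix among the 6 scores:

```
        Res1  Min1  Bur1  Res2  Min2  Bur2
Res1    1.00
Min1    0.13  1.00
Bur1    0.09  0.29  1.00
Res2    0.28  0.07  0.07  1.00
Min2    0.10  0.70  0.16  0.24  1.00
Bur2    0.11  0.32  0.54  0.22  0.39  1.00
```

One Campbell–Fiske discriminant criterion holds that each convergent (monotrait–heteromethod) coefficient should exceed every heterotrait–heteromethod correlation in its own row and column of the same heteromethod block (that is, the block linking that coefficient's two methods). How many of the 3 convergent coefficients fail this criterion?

Each convergent coefficient versus the relevant comparison correlations:
Res (methods 1·2): 0.28 vs {0.10, 0.07, 0.11, 0.07} → pass.
Min (methods 1·2): 0.70 vs {0.07, 0.10, 0.32, 0.16} → pass.
Bur (methods 1·2): 0.54 vs {0.07, 0.11, 0.16, 0.32} → pass.
0 of 3 fail.

0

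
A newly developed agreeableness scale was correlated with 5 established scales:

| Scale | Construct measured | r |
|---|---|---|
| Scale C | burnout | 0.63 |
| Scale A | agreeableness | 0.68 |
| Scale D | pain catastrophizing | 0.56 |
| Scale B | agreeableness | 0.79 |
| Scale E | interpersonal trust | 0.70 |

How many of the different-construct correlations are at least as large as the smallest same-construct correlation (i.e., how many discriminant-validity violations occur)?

1

Convergent (same construct = agreeableness): Scale A, Scale B.
Smallest convergent = 0.68. Discriminant values: 0.63, 0.56, 0.70; count ≥ 0.68 → 1.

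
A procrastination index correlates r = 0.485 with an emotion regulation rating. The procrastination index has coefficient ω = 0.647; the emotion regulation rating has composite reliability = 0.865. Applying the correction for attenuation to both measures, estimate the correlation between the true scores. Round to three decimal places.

r_true = r_obs / √(r_xx · r_yy) = 0.485 / √(0.647 × 0.865) = 0.485 / √0.559655 = 0.485 / 0.7481 ≈ 0.648.

0.648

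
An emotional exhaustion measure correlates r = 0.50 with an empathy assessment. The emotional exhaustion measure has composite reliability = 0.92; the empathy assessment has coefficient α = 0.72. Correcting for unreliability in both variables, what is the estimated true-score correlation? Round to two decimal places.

r_true = r_obs / √(r_xx · r_yy) = 0.50 / √(0.92 × 0.72) = 0.50 / √0.6624 = 0.50 / 0.8139 ≈ 0.61.

0.61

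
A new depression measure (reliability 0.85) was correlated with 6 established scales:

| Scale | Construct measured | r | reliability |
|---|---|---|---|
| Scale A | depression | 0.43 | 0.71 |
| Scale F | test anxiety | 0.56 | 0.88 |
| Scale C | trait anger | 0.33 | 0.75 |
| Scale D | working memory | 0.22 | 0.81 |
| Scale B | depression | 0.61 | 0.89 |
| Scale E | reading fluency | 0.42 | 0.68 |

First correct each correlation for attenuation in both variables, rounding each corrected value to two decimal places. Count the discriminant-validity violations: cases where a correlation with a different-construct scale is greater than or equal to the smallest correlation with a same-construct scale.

2

Disattenuated r (r / √(r_scale · r_new)):
  Scale A (conv): 0.43 / √(0.71·0.85) = 0.55
  Scale F (disc): 0.56 / √(0.88·0.85) = 0.65
  Scale C (disc): 0.33 / √(0.75·0.85) = 0.41
  Scale D (disc): 0.22 / √(0.81·0.85) = 0.27
  Scale B (conv): 0.61 / √(0.89·0.85) = 0.70
  Scale E (disc): 0.42 / √(0.68·0.85) = 0.55
Smallest convergent = 0.55. Discriminant values: 0.65, 0.41, 0.27, 0.55; count ≥ 0.55 → 2.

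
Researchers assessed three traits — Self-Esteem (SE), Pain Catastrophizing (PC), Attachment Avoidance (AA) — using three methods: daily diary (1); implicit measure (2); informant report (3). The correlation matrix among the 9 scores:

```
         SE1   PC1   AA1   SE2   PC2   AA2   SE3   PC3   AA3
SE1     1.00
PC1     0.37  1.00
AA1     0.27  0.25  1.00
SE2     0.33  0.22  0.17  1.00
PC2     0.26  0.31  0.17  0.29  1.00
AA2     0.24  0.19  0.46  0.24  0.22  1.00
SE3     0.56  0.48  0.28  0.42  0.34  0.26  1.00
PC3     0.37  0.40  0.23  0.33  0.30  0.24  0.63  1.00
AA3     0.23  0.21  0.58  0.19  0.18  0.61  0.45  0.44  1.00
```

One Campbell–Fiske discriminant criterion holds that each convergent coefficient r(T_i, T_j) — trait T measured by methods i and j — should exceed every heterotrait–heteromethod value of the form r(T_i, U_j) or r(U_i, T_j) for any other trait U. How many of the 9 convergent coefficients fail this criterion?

2

Each convergent coefficient versus the relevant comparison correlations:
SE (methods 1·2): 0.33 vs {0.26, 0.22, 0.24, 0.17} → pass.
SE (methods 1·3): 0.56 vs {0.37, 0.48, 0.23, 0.28} → pass.
SE (methods 2·3): 0.42 vs {0.33, 0.34, 0.19, 0.26} → pass.
PC (methods 1·2): 0.31 vs {0.22, 0.26, 0.19, 0.17} → pass.
PC (methods 1·3): 0.40 vs {0.48, 0.37, 0.21, 0.23} → fail.
PC (methods 2·3): 0.30 vs {0.34, 0.33, 0.18, 0.24} → fail.
AA (methods 1·2): 0.46 vs {0.17, 0.24, 0.17, 0.19} → pass.
AA (methods 1·3): 0.58 vs {0.28, 0.23, 0.23, 0.21} → pass.
AA (methods 2·3): 0.61 vs {0.26, 0.19, 0.24, 0.18} → pass.
2 of 9 fail.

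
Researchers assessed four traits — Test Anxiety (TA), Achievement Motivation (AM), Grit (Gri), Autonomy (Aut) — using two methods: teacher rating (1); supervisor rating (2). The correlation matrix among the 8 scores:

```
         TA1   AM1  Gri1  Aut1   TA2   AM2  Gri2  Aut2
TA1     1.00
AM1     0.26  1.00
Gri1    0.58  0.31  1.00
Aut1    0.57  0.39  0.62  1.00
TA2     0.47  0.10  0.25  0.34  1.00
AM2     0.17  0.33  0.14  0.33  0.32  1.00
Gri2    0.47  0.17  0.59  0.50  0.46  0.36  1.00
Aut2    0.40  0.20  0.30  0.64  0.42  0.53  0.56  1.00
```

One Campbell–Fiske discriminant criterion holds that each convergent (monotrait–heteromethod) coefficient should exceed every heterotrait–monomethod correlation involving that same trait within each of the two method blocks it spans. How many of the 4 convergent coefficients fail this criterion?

3

Convergent coefficients and their comparison sets:
TA (methods 1·2): 0.47 vs {0.26, 0.32, 0.58, 0.46, 0.57, 0.42} → fail.
AM (methods 1·2): 0.33 vs {0.26, 0.32, 0.31, 0.36, 0.39, 0.53} → fail.
Gri (methods 1·2): 0.59 vs {0.58, 0.46, 0.31, 0.36, 0.62, 0.56} → fail.
Aut (methods 1·2): 0.64 vs {0.57, 0.42, 0.39, 0.53, 0.62, 0.56} → pass.
3 of 4 fail.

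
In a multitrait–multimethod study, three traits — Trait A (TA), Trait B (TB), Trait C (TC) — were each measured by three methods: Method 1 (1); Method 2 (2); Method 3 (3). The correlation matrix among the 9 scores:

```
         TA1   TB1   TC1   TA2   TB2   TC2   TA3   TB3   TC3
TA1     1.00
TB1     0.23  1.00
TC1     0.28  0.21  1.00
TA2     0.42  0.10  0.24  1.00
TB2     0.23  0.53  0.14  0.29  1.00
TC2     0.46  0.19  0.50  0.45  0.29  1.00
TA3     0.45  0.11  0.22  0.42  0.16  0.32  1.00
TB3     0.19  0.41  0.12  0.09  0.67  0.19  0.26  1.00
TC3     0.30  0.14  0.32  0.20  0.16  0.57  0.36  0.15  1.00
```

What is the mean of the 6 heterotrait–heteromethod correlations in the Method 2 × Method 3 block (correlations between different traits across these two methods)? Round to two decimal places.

0.19

HTHM values (method 2 × method 3): 0.09, 0.20, 0.16, 0.16, 0.32, 0.19; mean = 1.12/6 = 0.19.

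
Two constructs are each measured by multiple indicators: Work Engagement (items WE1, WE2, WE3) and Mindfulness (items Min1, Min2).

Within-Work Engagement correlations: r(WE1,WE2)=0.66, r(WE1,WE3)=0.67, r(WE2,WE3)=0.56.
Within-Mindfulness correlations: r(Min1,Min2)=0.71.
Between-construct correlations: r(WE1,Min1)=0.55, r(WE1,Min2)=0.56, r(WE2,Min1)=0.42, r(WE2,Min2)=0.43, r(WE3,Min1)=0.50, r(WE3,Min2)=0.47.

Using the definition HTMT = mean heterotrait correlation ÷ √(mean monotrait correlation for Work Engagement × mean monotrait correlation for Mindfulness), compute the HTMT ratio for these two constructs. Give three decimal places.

0.730

Between-construct mean = 2.93/6 = 0.4883.
Mean within-WE = 1.89/3 = 0.6300; mean within-Min = 0.71/1 = 0.7100.
Geometric mean = √(0.6300 × 0.7100) = 0.6688.
HTMT = 0.4883 / 0.6688 = 0.730.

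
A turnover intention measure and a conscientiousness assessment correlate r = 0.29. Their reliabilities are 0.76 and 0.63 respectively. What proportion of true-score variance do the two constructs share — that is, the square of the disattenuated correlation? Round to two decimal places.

Disattenuated r = 0.29 / √(0.76 × 0.63) = 0.29 / 0.6920 = 0.4191.
Shared true-score variance = 0.4191² = 0.1756 ≈ 0.18.

0.18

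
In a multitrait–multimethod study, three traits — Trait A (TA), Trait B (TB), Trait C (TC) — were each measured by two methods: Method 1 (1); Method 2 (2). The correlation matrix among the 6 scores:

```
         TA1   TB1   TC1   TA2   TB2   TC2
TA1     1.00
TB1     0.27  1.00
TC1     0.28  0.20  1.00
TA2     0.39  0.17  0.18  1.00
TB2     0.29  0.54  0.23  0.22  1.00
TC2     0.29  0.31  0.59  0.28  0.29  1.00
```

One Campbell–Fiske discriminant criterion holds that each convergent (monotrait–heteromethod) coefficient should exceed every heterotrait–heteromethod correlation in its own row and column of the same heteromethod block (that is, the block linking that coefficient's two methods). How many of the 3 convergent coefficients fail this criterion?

Checking each validity diagonal entry against its comparison values:
TA (methods 1·2): 0.39 vs {0.29, 0.17, 0.29, 0.18} → pass.
TB (methods 1·2): 0.54 vs {0.17, 0.29, 0.31, 0.23} → pass.
TC (methods 1·2): 0.59 vs {0.18, 0.29, 0.23, 0.31} → pass.
0 of 3 fail.

0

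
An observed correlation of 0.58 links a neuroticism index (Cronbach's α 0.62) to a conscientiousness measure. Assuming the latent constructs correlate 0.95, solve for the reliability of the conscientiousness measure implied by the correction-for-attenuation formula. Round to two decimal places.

0.60

r_true = r_obs / √(r_xx · r_yy) ⇒ 0.95 = 0.58 / √(0.62 · r_yy).
√(0.62 · r_yy) = 0.58 / 0.95 = 0.6105; 0.62 · r_yy = 0.3727; r_yy = 0.3727 / 0.62 ≈ 0.60.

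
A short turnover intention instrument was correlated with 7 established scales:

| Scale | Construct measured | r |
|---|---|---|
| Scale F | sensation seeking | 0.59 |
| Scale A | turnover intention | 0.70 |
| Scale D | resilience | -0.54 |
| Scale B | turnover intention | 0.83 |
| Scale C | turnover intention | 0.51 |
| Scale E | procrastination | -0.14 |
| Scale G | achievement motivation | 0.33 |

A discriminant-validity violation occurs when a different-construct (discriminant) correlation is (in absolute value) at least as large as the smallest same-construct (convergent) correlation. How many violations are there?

Convergent (same construct = turnover intention): Scale A, Scale B, Scale C.
Smallest convergent = 0.51. Discriminant |r|: 0.59, 0.54, 0.14, 0.33; count ≥ 0.51 → 2.

2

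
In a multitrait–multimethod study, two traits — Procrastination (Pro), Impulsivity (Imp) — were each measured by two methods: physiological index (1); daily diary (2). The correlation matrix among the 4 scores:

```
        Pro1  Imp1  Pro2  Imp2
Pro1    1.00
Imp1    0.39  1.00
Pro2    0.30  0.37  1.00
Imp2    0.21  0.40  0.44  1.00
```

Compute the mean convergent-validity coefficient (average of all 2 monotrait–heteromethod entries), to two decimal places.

0.35

Convergent values: 0.30, 0.40; mean = 0.70/2 = 0.35.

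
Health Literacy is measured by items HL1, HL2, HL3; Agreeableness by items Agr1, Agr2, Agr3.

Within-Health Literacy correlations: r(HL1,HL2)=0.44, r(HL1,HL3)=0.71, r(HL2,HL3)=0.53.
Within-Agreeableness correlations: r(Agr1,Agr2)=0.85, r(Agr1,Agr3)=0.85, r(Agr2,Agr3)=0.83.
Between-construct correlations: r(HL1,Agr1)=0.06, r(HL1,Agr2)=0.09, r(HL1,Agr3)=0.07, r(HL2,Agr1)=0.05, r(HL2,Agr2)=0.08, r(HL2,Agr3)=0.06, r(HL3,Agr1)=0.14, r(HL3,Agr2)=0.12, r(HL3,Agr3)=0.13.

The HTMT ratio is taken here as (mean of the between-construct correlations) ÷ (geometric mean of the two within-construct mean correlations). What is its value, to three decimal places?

0.129

Between-construct mean = 0.80/9 = 0.0889.
Mean within-HL = 1.68/3 = 0.5600; mean within-Agr = 2.53/3 = 0.8433.
Geometric mean = √(0.5600 × 0.8433) = 0.6872.
HTMT = 0.0889 / 0.6872 = 0.129.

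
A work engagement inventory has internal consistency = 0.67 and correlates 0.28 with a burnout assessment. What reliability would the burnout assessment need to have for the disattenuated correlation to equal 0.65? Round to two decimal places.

r_true = r_obs / √(r_xx · r_yy) ⇒ 0.65 = 0.28 / √(0.67 · r_yy).
√(0.67 · r_yy) = 0.28 / 0.65 = 0.4308; 0.67 · r_yy = 0.1856; r_yy = 0.1856 / 0.67 ≈ 0.28.

0.28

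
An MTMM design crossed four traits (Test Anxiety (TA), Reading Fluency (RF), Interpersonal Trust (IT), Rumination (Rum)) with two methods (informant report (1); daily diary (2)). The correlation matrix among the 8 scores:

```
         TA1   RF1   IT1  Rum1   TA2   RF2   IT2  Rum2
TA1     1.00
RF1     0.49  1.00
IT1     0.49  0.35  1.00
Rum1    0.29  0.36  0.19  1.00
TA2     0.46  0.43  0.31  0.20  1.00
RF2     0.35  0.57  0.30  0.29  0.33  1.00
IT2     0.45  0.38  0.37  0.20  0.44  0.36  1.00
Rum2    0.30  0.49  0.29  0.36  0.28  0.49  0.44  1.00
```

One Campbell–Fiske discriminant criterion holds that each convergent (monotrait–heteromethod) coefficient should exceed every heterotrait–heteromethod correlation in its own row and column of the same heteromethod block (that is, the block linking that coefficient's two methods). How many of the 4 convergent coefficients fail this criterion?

2

Checking each validity diagonal entry against its comparison values:
TA (methods 1·2): 0.46 vs {0.35, 0.43, 0.45, 0.31, 0.30, 0.20} → pass.
RF (methods 1·2): 0.57 vs {0.43, 0.35, 0.38, 0.30, 0.49, 0.29} → pass.
IT (methods 1·2): 0.37 vs {0.31, 0.45, 0.30, 0.38, 0.29, 0.20} → fail.
Rum (methods 1·2): 0.36 vs {0.20, 0.30, 0.29, 0.49, 0.20, 0.29} → fail.
2 of 4 fail.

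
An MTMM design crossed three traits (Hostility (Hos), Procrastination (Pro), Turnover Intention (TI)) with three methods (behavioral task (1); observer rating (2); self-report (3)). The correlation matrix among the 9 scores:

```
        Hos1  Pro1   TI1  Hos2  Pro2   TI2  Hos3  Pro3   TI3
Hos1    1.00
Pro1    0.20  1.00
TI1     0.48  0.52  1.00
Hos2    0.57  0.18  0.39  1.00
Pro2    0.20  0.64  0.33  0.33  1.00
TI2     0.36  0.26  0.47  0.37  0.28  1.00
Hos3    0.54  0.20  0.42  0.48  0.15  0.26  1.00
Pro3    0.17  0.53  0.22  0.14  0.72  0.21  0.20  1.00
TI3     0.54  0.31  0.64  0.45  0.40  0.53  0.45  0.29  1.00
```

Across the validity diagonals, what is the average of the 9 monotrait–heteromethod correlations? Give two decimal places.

0.57

Convergent values: 0.57, 0.54, 0.48, 0.64, 0.53, 0.72, 0.47, 0.64, 0.53; mean = 5.12/9 = 0.57.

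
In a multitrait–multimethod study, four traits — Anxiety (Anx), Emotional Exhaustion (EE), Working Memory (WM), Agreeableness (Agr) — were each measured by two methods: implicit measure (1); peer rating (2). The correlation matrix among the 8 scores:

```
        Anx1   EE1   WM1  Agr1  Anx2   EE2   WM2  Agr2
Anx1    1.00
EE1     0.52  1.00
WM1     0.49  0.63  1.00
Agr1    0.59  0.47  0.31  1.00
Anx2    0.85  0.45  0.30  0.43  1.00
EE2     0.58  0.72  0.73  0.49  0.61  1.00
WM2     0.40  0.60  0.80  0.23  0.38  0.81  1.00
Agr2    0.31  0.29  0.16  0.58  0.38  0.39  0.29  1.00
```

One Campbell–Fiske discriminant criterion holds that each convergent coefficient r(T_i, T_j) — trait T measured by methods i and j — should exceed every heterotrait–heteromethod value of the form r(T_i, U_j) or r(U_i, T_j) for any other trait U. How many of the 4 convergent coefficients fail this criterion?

1

Convergent coefficients and their comparison sets:
Anx (methods 1·2): 0.85 vs {0.58, 0.45, 0.40, 0.30, 0.31, 0.43} → pass.
EE (methods 1·2): 0.72 vs {0.45, 0.58, 0.60, 0.73, 0.29, 0.49} → fail.
WM (methods 1·2): 0.80 vs {0.30, 0.40, 0.73, 0.60, 0.16, 0.23} → pass.
Agr (methods 1·2): 0.58 vs {0.43, 0.31, 0.49, 0.29, 0.23, 0.16} → pass.
1 of 4 fail.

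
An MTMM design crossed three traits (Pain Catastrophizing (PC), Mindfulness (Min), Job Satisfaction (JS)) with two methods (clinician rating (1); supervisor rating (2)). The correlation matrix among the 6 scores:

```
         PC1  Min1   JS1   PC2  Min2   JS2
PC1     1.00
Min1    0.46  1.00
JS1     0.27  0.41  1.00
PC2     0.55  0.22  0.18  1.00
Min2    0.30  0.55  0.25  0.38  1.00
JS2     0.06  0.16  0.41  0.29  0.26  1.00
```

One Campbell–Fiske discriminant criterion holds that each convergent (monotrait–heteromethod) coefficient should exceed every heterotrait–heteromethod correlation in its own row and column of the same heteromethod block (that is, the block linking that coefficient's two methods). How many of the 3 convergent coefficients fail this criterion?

0

Convergent coefficients and their comparison sets:
PC (methods 1·2): 0.55 vs {0.30, 0.22, 0.06, 0.18} → pass.
Min (methods 1·2): 0.55 vs {0.22, 0.30, 0.16, 0.25} → pass.
JS (methods 1·2): 0.41 vs {0.18, 0.06, 0.25, 0.16} → pass.
0 of 3 fail.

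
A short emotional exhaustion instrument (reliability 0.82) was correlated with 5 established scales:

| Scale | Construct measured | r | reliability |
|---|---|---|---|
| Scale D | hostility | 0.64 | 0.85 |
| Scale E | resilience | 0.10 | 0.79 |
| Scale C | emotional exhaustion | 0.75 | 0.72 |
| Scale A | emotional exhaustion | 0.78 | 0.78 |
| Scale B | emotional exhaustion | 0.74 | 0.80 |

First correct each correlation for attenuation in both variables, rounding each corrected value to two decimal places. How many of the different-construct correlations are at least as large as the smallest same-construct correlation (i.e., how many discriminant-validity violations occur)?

0

Disattenuated r (r / √(r_scale · r_new)):
  Scale D (disc): 0.64 / √(0.85·0.82) = 0.77
  Scale E (disc): 0.10 / √(0.79·0.82) = 0.12
  Scale C (conv): 0.75 / √(0.72·0.82) = 0.98
  Scale A (conv): 0.78 / √(0.78·0.82) = 0.98
  Scale B (conv): 0.74 / √(0.80·0.82) = 0.91
Smallest convergent = 0.91. Discriminant values: 0.77, 0.12; count ≥ 0.91 → 0.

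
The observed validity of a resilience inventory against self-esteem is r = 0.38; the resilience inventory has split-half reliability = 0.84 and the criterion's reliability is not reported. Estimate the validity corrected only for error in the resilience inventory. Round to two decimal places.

0.41

Single correction: r_c = r_obs / √r_xx = 0.38 / √0.84 = 0.38 / 0.9165 ≈ 0.41.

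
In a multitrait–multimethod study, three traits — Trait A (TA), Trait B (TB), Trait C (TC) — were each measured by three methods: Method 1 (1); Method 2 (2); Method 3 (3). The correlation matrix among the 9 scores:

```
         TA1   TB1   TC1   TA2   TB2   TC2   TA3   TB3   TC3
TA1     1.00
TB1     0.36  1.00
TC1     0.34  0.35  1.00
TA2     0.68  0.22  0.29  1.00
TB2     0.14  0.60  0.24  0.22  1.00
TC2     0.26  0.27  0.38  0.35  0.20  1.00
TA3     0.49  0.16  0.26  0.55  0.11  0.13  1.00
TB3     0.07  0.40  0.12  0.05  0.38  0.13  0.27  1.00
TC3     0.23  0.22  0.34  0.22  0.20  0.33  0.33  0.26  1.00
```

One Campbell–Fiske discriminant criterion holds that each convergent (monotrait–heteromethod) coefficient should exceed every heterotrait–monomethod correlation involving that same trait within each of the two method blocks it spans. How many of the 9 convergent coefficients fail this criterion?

Convergent coefficients and their comparison sets:
TA (methods 1·2): 0.68 vs {0.36, 0.22, 0.34, 0.35} → pass.
TA (methods 1·3): 0.49 vs {0.36, 0.27, 0.34, 0.33} → pass.
TA (methods 2·3): 0.55 vs {0.22, 0.27, 0.35, 0.33} → pass.
TB (methods 1·2): 0.60 vs {0.36, 0.22, 0.35, 0.20} → pass.
TB (methods 1·3): 0.40 vs {0.36, 0.27, 0.35, 0.26} → pass.
TB (methods 2·3): 0.38 vs {0.22, 0.27, 0.20, 0.26} → pass.
TC (methods 1·2): 0.38 vs {0.34, 0.35, 0.35, 0.20} → pass.
TC (methods 1·3): 0.34 vs {0.34, 0.33, 0.35, 0.26} → fail.
TC (methods 2·3): 0.33 vs {0.35, 0.33, 0.20, 0.26} → fail.
2 of 9 fail.

2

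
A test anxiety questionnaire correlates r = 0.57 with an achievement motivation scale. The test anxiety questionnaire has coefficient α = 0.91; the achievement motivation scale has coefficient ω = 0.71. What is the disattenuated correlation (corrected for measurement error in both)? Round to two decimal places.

r_true = r_obs / √(r_xx · r_yy) = 0.57 / √(0.91 × 0.71) = 0.57 / √0.6461 = 0.57 / 0.8038 ≈ 0.71.

0.71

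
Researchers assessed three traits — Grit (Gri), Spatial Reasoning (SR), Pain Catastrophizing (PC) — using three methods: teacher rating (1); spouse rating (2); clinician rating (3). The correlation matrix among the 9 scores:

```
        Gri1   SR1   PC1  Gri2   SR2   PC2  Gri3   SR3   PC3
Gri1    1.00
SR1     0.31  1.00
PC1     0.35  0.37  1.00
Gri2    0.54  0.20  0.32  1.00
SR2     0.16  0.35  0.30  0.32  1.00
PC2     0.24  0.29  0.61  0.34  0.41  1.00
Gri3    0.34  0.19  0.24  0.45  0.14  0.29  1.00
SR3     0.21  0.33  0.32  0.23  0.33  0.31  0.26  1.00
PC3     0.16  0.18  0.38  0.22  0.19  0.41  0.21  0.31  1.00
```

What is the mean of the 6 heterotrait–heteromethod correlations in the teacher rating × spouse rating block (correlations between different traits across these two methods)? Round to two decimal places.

HTHM values (method 1 × method 2): 0.16, 0.24, 0.20, 0.29, 0.32, 0.30; mean = 1.51/6 = 0.25.

0.25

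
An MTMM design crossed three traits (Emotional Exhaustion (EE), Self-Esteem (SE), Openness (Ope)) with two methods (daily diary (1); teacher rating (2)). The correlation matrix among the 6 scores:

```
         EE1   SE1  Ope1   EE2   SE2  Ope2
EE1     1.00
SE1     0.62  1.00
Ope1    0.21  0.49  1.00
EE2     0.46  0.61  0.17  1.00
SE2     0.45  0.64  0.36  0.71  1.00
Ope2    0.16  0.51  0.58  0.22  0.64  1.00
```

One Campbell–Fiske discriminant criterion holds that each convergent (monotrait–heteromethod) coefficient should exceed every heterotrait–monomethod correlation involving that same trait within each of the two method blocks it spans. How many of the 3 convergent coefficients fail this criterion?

3

Checking each validity diagonal entry against its comparison values:
EE (methods 1·2): 0.46 vs {0.62, 0.71, 0.21, 0.22} → fail.
SE (methods 1·2): 0.64 vs {0.62, 0.71, 0.49, 0.64} → fail.
Ope (methods 1·2): 0.58 vs {0.21, 0.22, 0.49, 0.64} → fail.
3 of 3 fail.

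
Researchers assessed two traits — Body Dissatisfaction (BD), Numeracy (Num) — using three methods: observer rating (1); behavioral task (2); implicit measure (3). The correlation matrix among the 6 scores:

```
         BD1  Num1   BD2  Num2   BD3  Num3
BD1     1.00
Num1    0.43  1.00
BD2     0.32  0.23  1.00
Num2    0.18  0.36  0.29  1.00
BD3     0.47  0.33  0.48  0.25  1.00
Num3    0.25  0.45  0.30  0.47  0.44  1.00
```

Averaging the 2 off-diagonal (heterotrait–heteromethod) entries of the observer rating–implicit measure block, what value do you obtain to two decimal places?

HTHM values (method 1 × method 3): 0.25, 0.33; mean = 0.58/2 = 0.29.

0.29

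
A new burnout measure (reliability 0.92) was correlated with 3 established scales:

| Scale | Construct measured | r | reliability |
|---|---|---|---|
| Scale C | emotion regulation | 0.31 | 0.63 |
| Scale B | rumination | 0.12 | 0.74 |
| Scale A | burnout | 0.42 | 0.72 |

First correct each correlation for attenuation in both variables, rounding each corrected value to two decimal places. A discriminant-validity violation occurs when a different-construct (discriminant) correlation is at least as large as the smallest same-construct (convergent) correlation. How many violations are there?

Disattenuated r (r / √(r_scale · r_new)):
  Scale C (disc): 0.31 / √(0.63·0.92) = 0.41
  Scale B (disc): 0.12 / √(0.74·0.92) = 0.15
  Scale A (conv): 0.42 / √(0.72·0.92) = 0.52
Smallest convergent = 0.52. Discriminant values: 0.41, 0.15; count ≥ 0.52 → 0.

0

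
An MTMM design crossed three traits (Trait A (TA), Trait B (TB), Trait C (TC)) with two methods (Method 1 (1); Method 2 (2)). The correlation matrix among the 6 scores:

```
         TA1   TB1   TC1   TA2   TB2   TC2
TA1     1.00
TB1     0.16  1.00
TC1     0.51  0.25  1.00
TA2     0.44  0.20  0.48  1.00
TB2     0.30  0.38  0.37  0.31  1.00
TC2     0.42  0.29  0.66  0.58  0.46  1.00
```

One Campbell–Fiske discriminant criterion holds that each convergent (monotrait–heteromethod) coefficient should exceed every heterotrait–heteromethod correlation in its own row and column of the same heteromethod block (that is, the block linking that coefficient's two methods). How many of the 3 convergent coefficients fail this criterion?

1

Each convergent coefficient versus the relevant comparison correlations:
TA (methods 1·2): 0.44 vs {0.30, 0.20, 0.42, 0.48} → fail.
TB (methods 1·2): 0.38 vs {0.20, 0.30, 0.29, 0.37} → pass.
TC (methods 1·2): 0.66 vs {0.48, 0.42, 0.37, 0.29} → pass.
1 of 3 fail.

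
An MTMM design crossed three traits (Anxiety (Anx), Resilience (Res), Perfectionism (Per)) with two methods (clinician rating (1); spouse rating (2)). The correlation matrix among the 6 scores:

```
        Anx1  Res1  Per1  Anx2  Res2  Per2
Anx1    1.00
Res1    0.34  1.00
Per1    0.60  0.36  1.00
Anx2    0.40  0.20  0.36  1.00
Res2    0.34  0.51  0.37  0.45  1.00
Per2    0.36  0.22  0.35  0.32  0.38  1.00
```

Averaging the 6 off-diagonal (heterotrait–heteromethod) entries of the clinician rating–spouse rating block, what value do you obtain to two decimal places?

0.31

HTHM values (method 1 × method 2): 0.34, 0.36, 0.20, 0.22, 0.36, 0.37; mean = 1.85/6 = 0.31.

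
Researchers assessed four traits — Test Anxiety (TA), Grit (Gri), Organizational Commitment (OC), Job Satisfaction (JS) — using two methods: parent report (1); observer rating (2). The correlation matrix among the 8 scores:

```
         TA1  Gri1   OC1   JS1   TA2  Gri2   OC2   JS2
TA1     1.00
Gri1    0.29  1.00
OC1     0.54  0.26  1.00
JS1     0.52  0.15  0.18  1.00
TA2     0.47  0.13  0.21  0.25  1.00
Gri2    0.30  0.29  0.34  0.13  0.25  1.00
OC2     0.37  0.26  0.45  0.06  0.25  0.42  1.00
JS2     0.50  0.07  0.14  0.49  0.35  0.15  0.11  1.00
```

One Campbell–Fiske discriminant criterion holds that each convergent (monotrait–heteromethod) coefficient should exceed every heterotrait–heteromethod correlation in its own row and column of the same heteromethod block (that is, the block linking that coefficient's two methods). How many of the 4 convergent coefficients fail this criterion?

Convergent coefficients and their comparison sets:
TA (methods 1·2): 0.47 vs {0.30, 0.13, 0.37, 0.21, 0.50, 0.25} → fail.
Gri (methods 1·2): 0.29 vs {0.13, 0.30, 0.26, 0.34, 0.07, 0.13} → fail.
OC (methods 1·2): 0.45 vs {0.21, 0.37, 0.34, 0.26, 0.14, 0.06} → pass.
JS (methods 1·2): 0.49 vs {0.25, 0.50, 0.13, 0.07, 0.06, 0.14} → fail.
3 of 4 fail.

3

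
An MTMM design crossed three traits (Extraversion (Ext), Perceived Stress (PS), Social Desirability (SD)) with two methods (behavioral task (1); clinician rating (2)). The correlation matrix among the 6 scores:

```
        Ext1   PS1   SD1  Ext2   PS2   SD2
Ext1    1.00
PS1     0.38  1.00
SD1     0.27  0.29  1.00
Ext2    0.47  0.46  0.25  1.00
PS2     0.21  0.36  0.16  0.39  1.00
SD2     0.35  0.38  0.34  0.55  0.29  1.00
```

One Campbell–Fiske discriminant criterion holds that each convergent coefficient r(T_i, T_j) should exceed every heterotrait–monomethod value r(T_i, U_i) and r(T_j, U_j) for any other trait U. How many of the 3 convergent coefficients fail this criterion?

Each convergent coefficient versus the relevant comparison correlations:
Ext (methods 1·2): 0.47 vs {0.38, 0.39, 0.27, 0.55} → fail.
PS (methods 1·2): 0.36 vs {0.38, 0.39, 0.29, 0.29} → fail.
SD (methods 1·2): 0.34 vs {0.27, 0.55, 0.29, 0.29} → fail.
3 of 3 fail.

3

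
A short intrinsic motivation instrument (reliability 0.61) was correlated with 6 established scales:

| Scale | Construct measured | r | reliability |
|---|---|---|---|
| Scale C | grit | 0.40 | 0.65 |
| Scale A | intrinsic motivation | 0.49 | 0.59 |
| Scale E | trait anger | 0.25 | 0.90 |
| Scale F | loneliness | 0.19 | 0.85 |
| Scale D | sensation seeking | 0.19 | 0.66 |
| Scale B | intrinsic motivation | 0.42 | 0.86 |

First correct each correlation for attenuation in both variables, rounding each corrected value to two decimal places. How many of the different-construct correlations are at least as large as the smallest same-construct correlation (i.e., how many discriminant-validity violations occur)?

Disattenuated r (r / √(r_scale · r_new)):
  Scale C (disc): 0.40 / √(0.65·0.61) = 0.64
  Scale A (conv): 0.49 / √(0.59·0.61) = 0.82
  Scale E (disc): 0.25 / √(0.90·0.61) = 0.34
  Scale F (disc): 0.19 / √(0.85·0.61) = 0.26
  Scale D (disc): 0.19 / √(0.66·0.61) = 0.30
  Scale B (conv): 0.42 / √(0.86·0.61) = 0.58
Smallest convergent = 0.58. Discriminant values: 0.64, 0.34, 0.26, 0.30; count ≥ 0.58 → 1.

1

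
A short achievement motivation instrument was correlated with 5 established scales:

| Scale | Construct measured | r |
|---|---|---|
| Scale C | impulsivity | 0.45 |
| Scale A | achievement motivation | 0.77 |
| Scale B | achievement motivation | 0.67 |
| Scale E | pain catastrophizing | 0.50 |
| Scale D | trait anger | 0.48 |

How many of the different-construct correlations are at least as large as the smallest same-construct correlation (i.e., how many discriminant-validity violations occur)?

Convergent (same construct = achievement motivation): Scale A, Scale B.
Smallest convergent = 0.67. Discriminant values: 0.45, 0.50, 0.48; count ≥ 0.67 → 0.

0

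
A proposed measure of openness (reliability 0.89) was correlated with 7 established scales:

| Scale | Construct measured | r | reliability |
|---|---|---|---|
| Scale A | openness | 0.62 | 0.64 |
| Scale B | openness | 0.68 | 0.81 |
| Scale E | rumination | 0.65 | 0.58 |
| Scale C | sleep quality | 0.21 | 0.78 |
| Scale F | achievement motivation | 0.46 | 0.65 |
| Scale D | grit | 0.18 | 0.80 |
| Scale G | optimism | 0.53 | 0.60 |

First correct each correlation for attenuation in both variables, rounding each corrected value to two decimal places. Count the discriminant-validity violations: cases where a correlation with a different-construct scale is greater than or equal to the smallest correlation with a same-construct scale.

Disattenuated r (r / √(r_scale · r_new)):
  Scale A (conv): 0.62 / √(0.64·0.89) = 0.82
  Scale B (conv): 0.68 / √(0.81·0.89) = 0.80
  Scale E (disc): 0.65 / √(0.58·0.89) = 0.90
  Scale C (disc): 0.21 / √(0.78·0.89) = 0.25
  Scale F (disc): 0.46 / √(0.65·0.89) = 0.60
  Scale D (disc): 0.18 / √(0.80·0.89) = 0.21
  Scale G (disc): 0.53 / √(0.60·0.89) = 0.73
Smallest convergent = 0.80. Discriminant values: 0.90, 0.25, 0.60, 0.21, 0.73; count ≥ 0.80 → 1.

1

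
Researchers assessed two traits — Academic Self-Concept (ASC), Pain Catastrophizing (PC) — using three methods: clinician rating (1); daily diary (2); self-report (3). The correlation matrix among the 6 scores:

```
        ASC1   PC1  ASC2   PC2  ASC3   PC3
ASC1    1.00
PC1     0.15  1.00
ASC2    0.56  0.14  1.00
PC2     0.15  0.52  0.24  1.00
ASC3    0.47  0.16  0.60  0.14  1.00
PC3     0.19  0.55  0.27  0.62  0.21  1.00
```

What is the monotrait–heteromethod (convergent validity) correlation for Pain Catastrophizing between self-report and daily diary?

0.62

Same trait (PC), different methods: r(PC3, PC2) = 0.62.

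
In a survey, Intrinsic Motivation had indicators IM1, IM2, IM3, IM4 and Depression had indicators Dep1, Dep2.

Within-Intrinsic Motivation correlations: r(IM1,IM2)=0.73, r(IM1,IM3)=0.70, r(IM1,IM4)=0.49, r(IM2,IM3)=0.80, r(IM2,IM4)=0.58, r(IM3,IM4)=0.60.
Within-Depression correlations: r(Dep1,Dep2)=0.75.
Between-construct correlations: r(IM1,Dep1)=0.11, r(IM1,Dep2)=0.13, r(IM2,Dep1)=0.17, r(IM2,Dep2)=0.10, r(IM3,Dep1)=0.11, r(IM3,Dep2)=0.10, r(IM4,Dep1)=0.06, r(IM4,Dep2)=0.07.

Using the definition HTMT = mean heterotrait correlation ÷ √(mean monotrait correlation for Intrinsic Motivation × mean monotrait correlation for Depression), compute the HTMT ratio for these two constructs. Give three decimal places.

Mean heterotrait r = 0.85/8 = 0.1063.
Mean within-IM = 3.90/6 = 0.6500; mean within-Dep = 0.75/1 = 0.7500.
Geometric mean = √(0.6500 × 0.7500) = 0.6982.
HTMT = 0.1063 / 0.6982 = 0.152.

0.152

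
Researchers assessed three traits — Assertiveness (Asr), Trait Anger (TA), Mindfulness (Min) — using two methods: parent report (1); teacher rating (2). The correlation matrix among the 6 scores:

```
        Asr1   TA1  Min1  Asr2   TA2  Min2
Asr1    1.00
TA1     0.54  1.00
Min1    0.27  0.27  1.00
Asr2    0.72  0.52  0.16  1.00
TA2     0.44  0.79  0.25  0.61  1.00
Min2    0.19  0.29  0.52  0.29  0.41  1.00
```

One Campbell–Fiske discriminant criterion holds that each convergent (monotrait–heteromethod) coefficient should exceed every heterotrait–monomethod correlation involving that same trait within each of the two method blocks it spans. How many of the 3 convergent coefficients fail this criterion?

0

Checking each validity diagonal entry against its comparison values:
Asr (methods 1·2): 0.72 vs {0.54, 0.61, 0.27, 0.29} → pass.
TA (methods 1·2): 0.79 vs {0.54, 0.61, 0.27, 0.41} → pass.
Min (methods 1·2): 0.52 vs {0.27, 0.29, 0.27, 0.41} → pass.
0 of 3 fail.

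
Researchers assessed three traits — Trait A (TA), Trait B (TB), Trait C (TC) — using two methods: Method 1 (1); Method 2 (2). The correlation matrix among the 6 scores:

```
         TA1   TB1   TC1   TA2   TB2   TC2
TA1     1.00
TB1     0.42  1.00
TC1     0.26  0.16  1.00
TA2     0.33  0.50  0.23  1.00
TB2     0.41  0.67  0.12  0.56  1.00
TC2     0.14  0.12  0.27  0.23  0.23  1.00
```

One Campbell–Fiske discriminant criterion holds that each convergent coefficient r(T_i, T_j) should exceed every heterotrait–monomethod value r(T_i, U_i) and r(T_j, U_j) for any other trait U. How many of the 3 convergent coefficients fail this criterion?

1

Checking each validity diagonal entry against its comparison values:
TA (methods 1·2): 0.33 vs {0.42, 0.56, 0.26, 0.23} → fail.
TB (methods 1·2): 0.67 vs {0.42, 0.56, 0.16, 0.23} → pass.
TC (methods 1·2): 0.27 vs {0.26, 0.23, 0.16, 0.23} → pass.
1 of 3 fail.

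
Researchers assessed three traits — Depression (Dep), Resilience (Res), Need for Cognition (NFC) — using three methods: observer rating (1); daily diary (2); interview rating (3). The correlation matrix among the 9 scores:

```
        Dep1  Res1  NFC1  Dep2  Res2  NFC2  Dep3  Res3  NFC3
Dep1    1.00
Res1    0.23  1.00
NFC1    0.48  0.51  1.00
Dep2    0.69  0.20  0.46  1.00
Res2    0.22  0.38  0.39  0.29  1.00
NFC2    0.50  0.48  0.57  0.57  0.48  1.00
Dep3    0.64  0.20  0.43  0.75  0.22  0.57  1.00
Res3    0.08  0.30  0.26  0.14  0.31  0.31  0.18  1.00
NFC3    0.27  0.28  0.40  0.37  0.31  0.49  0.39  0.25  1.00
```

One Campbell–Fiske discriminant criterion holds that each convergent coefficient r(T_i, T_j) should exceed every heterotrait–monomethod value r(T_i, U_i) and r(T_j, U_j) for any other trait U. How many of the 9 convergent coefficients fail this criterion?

6

Each convergent coefficient versus the relevant comparison correlations:
Dep (methods 1·2): 0.69 vs {0.23, 0.29, 0.48, 0.57} → pass.
Dep (methods 1·3): 0.64 vs {0.23, 0.18, 0.48, 0.39} → pass.
Dep (methods 2·3): 0.75 vs {0.29, 0.18, 0.57, 0.39} → pass.
Res (methods 1·2): 0.38 vs {0.23, 0.29, 0.51, 0.48} → fail.
Res (methods 1·3): 0.30 vs {0.23, 0.18, 0.51, 0.25} → fail.
Res (methods 2·3): 0.31 vs {0.29, 0.18, 0.48, 0.25} → fail.
NFC (methods 1·2): 0.57 vs {0.48, 0.57, 0.51, 0.48} → fail.
NFC (methods 1·3): 0.40 vs {0.48, 0.39, 0.51, 0.25} → fail.
NFC (methods 2·3): 0.49 vs {0.57, 0.39, 0.48, 0.25} → fail.
6 of 9 fail.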